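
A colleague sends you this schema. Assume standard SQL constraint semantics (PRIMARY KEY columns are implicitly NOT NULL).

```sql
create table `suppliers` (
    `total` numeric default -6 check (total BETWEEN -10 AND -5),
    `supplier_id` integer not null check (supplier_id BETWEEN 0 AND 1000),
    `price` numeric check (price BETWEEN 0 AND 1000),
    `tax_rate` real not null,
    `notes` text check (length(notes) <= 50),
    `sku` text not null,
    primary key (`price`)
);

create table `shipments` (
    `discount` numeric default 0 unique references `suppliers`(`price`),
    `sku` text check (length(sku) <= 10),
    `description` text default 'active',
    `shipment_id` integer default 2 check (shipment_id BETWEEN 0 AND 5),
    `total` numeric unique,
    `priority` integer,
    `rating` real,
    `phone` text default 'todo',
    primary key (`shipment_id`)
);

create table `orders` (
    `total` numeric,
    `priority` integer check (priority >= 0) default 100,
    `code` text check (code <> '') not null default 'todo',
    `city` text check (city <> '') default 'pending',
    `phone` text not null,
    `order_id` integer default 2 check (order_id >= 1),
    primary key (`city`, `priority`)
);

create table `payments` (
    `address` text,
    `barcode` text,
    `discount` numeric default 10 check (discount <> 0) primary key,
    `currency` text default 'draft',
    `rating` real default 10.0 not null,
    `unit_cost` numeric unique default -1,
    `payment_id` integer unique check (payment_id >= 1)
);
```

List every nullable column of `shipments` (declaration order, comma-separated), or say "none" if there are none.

discount, sku, description, total, priority, rating, phone

- discount: a foreign key column may be NULL unless separately constrained → nullable.
- sku: CHECK does not forbid NULL (a CHECK constraint passes when its expression is NULL) → nullable.
- description: DEFAULT only fills an omitted column; an explicit NULL is still allowed → nullable.
- shipment_id: part of the PRIMARY KEY, which implies NOT NULL → not nullable.
- total: UNIQUE does not imply NOT NULL → nullable.
- priority: no NOT NULL constraint applies → nullable.
- rating: no NOT NULL constraint applies → nullable.
- phone: DEFAULT only fills an omitted column; an explicit NULL is still allowed → nullable.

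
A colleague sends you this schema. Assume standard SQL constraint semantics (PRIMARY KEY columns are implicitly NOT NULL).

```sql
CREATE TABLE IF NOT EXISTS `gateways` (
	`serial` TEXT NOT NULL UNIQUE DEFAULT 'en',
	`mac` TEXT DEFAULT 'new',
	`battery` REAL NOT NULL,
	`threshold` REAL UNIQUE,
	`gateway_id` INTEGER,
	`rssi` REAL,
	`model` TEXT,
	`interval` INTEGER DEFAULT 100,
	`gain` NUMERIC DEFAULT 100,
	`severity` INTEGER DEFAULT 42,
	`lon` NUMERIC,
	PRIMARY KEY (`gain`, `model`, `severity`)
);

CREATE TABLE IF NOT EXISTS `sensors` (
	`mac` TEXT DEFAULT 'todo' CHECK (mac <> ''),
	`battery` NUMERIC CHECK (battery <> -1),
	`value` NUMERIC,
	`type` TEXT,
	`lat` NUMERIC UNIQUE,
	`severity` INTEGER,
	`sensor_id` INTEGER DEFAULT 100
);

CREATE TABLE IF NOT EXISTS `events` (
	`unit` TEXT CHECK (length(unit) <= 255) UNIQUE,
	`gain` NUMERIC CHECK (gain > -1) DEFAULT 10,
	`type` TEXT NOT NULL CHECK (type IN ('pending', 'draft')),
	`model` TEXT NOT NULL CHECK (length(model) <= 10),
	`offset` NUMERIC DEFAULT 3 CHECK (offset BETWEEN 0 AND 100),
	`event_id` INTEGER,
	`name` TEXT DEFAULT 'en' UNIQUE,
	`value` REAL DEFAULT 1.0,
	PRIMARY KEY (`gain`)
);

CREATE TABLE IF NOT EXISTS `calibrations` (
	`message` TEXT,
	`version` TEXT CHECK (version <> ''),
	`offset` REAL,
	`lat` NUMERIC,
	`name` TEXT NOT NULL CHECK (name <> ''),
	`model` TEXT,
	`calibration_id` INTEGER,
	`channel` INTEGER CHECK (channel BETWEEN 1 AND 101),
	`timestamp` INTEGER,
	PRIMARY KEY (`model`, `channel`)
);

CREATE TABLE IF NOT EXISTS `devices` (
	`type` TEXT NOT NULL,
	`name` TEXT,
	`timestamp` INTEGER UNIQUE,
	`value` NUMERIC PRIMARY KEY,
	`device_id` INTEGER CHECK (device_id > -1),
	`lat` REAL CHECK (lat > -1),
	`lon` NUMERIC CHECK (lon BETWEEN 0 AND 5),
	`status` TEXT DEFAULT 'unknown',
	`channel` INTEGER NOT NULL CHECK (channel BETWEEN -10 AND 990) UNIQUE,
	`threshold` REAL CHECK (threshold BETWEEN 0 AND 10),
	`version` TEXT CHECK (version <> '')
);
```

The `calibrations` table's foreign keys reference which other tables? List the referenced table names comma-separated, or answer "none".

none

No column in calibrations has a REFERENCES clause.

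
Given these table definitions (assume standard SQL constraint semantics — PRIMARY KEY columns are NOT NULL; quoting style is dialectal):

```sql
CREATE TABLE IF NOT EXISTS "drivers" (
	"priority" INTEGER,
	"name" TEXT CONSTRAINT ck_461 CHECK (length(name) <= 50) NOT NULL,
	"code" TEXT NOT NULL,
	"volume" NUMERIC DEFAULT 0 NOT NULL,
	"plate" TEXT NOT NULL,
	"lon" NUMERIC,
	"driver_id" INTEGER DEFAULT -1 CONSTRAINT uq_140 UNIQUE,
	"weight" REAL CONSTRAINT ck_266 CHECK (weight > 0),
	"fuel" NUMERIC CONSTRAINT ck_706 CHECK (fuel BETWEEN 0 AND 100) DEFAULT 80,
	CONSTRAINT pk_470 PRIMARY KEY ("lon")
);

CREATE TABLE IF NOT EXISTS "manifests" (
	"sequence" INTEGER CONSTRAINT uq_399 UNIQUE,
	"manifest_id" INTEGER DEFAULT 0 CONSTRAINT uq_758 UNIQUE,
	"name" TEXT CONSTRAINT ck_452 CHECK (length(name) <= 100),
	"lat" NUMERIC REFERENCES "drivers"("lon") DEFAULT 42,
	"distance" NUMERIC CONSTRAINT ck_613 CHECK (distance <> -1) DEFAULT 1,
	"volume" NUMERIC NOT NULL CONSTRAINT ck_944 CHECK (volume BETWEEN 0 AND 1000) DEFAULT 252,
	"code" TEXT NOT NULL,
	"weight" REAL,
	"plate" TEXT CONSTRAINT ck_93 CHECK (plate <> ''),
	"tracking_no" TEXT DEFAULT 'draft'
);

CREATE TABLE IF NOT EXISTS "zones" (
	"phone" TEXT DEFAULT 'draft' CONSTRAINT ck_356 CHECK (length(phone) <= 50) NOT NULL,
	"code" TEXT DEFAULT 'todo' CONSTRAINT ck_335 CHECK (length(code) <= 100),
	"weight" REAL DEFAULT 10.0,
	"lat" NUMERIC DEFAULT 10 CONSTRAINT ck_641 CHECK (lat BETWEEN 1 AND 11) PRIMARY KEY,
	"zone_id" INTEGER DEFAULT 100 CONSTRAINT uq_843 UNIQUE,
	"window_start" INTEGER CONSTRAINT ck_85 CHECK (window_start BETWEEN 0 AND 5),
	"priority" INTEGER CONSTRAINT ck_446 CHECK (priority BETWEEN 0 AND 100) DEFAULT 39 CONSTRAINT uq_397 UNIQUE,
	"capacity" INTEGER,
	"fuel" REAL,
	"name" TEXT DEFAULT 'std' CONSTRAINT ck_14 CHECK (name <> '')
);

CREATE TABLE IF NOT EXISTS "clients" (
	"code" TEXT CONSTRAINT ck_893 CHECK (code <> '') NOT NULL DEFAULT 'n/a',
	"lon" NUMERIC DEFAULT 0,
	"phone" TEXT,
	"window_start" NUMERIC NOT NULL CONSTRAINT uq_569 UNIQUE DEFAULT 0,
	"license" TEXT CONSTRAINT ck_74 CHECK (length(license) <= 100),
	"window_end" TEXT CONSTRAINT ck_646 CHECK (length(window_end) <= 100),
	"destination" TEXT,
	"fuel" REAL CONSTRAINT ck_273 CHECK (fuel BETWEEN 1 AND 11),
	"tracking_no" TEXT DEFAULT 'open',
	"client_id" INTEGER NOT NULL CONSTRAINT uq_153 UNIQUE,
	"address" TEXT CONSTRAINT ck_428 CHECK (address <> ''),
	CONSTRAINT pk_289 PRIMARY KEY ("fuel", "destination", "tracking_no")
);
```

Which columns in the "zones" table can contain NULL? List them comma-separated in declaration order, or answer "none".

code, weight, zone_id, window_start, priority, capacity, fuel, name

- phone: declared NOT NULL → not nullable.
- code: CHECK does not forbid NULL (a CHECK constraint passes when its expression is NULL) → nullable.
- weight: DEFAULT only fills an omitted column; an explicit NULL is still allowed → nullable.
- lat: part of the PRIMARY KEY, which implies NOT NULL → not nullable.
- zone_id: UNIQUE does not imply NOT NULL → nullable.
- window_start: CHECK does not forbid NULL (a CHECK constraint passes when its expression is NULL) → nullable.
- priority: CHECK does not forbid NULL (a CHECK constraint passes when its expression is NULL) → nullable.
- capacity: no NOT NULL constraint applies → nullable.
- fuel: no NOT NULL constraint applies → nullable.
- name: CHECK does not forbid NULL (a CHECK constraint passes when its expression is NULL) → nullable.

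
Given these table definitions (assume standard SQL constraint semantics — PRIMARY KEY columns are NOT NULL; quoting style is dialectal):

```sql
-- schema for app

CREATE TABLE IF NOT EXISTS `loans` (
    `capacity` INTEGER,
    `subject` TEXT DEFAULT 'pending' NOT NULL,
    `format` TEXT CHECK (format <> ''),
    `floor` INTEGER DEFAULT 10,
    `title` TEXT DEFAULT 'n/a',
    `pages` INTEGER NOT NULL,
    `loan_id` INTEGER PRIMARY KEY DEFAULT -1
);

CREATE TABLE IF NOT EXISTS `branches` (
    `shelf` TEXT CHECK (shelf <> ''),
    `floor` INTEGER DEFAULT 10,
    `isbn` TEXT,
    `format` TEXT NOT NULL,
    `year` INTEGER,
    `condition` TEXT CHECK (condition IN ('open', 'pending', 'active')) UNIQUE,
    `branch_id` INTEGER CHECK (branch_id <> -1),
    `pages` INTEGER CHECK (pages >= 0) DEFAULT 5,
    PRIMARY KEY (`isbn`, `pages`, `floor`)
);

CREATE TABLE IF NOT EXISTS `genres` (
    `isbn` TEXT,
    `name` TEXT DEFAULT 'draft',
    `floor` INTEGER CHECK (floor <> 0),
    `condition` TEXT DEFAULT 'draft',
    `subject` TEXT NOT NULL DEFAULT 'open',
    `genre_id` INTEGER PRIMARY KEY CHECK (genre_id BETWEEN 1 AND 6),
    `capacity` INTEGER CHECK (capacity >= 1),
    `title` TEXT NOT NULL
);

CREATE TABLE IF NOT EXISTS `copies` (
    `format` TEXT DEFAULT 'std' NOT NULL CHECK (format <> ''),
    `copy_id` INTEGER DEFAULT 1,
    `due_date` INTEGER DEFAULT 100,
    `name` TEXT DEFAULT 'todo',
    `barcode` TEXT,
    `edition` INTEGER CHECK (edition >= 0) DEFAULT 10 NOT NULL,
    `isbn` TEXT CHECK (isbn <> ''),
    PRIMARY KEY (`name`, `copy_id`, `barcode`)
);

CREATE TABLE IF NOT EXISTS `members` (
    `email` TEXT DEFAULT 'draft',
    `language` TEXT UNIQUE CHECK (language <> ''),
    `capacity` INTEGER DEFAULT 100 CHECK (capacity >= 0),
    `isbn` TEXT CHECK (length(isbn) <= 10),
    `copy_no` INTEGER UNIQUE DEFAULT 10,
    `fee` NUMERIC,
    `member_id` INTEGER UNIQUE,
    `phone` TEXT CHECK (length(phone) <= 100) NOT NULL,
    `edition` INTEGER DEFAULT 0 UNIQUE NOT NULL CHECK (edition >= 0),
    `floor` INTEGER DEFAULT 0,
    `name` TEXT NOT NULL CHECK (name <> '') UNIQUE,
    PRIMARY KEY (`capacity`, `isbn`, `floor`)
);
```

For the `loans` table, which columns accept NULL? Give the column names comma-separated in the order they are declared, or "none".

capacity, format, floor, title

- capacity: no NOT NULL constraint applies → nullable.
- subject: declared NOT NULL → not nullable.
- format: CHECK does not forbid NULL (a CHECK constraint passes when its expression is NULL) → nullable.
- floor: DEFAULT only fills an omitted column; an explicit NULL is still allowed → nullable.
- title: DEFAULT only fills an omitted column; an explicit NULL is still allowed → nullable.
- pages: declared NOT NULL → not nullable.
- loan_id: part of the PRIMARY KEY, which implies NOT NULL → not nullable.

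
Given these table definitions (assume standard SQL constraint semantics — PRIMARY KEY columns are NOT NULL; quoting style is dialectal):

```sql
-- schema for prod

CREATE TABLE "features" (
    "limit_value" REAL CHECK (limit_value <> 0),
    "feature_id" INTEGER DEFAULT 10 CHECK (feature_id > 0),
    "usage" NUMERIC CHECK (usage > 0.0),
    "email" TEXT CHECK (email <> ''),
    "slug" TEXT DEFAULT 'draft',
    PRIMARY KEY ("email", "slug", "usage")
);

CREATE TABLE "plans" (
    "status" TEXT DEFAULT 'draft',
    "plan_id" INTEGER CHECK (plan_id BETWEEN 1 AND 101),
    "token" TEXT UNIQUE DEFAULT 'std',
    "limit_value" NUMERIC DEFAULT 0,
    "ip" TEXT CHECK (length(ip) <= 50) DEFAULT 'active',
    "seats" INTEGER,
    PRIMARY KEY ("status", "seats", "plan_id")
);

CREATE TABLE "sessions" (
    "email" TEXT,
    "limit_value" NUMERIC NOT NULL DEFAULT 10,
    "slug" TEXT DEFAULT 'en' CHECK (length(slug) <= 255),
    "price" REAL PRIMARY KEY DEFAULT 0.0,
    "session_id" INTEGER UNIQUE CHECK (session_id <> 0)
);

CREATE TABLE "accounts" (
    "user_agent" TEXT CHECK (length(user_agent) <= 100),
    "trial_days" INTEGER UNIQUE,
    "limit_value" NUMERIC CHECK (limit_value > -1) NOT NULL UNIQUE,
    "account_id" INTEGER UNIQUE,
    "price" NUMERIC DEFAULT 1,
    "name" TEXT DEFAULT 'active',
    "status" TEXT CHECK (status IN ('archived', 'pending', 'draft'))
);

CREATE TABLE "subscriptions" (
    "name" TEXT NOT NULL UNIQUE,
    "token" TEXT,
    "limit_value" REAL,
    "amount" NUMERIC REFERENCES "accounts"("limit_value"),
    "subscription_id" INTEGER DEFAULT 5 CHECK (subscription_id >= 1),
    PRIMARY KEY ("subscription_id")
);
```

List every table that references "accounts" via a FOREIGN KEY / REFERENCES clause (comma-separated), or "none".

subscriptions

- subscriptions.amount references accounts(limit_value).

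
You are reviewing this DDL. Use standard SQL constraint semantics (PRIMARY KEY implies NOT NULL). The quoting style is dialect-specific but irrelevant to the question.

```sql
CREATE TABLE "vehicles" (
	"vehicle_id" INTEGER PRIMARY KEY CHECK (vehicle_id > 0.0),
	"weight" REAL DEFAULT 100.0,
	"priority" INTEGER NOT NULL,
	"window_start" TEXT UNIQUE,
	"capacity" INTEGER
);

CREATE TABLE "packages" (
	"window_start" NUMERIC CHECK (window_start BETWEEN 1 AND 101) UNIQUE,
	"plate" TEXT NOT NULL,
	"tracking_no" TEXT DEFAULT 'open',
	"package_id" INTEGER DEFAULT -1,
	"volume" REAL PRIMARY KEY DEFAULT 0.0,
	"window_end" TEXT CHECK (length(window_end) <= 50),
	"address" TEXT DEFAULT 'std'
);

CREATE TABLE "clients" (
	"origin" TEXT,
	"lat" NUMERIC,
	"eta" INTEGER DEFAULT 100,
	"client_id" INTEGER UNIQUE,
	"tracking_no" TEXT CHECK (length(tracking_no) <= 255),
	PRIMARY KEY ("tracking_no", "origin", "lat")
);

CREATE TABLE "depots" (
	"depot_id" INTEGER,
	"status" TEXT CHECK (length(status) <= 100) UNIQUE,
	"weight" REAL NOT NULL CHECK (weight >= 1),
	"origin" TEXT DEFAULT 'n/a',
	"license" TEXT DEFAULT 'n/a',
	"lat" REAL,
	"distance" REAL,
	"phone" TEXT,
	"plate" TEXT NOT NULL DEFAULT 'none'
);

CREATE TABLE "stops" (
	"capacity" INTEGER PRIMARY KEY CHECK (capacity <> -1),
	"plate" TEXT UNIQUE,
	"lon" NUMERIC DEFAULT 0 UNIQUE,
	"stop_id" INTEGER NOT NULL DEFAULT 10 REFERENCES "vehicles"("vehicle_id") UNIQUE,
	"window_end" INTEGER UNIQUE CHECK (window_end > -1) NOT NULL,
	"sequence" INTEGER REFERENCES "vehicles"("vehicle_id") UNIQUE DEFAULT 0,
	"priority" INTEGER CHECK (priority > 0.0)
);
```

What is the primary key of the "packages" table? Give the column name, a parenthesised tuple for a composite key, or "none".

volume is declared PRIMARY KEY inline on the column.

volume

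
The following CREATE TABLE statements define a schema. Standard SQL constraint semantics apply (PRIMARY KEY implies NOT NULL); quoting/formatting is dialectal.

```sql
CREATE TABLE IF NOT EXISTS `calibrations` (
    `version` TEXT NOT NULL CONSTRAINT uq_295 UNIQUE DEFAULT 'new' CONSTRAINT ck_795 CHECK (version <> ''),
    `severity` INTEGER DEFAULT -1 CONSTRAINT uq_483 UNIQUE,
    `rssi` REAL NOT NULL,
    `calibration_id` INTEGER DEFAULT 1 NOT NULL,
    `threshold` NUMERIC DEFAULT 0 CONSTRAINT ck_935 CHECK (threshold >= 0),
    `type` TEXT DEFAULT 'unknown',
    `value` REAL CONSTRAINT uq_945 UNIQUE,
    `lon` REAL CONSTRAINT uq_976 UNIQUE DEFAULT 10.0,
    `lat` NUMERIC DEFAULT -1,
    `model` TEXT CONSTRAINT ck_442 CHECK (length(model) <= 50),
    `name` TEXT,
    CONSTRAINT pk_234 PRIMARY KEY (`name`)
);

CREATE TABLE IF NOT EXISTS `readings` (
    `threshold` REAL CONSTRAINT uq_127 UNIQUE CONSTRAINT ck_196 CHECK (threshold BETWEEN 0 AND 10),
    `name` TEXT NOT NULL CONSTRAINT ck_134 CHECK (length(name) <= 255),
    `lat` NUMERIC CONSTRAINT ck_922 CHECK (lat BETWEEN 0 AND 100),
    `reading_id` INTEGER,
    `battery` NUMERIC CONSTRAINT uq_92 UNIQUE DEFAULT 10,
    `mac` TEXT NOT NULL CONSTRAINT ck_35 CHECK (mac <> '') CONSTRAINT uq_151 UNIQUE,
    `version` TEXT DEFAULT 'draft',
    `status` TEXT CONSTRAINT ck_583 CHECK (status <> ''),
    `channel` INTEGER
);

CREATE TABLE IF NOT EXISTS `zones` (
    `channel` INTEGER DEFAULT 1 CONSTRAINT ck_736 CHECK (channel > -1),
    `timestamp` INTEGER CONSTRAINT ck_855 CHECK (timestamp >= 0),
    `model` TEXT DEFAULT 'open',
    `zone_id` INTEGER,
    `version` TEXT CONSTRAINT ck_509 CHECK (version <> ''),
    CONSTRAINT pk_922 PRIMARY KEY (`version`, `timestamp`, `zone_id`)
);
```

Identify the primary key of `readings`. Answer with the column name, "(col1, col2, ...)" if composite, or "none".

No column is declared PRIMARY KEY inline, and there is no table-level PRIMARY KEY clause in readings.

none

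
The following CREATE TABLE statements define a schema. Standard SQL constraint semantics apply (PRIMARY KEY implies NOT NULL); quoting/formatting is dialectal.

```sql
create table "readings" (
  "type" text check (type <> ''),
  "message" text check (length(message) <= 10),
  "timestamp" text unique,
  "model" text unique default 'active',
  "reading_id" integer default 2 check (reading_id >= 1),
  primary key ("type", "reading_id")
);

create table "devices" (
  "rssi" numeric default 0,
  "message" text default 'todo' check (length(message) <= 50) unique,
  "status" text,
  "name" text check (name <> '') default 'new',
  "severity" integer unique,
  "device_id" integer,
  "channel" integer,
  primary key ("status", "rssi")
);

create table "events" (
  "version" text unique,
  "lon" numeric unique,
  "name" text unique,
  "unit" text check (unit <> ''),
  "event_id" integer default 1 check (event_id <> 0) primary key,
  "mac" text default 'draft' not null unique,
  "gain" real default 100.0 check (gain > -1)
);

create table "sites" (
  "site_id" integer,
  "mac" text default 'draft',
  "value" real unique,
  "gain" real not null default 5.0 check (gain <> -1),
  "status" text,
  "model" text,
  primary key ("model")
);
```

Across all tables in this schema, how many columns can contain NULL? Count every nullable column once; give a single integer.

readings: 3 nullable (message, timestamp, model — PK (type, reading_id) and explicit NOT NULL columns excluded).
devices: 5 nullable (message, name, severity, device_id, channel — PK (status, rssi) and explicit NOT NULL columns excluded).
events: 5 nullable (version, lon, name, unit, gain — PK (event_id) and explicit NOT NULL columns excluded).
sites: 4 nullable (site_id, mac, value, status — PK (model) and explicit NOT NULL columns excluded).
Total: 3 + 5 + 5 + 4 = 17.

17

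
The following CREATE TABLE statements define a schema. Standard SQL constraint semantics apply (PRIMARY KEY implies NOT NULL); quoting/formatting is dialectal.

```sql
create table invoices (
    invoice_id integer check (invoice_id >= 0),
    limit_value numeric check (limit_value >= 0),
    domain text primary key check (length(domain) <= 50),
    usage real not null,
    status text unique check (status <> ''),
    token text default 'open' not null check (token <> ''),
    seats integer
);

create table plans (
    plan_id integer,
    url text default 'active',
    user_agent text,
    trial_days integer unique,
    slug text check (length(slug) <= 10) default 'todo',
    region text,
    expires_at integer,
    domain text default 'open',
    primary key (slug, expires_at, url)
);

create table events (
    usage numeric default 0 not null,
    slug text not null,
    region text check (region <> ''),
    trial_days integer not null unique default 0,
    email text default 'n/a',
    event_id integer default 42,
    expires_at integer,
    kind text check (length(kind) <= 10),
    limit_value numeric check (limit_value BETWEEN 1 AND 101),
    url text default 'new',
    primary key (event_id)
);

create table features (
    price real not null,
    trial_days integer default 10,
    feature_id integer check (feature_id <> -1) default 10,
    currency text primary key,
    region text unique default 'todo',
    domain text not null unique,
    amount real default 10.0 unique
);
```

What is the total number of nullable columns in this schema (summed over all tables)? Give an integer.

invoices: 4 nullable (invoice_id, limit_value, status, seats — PK (domain) and explicit NOT NULL columns excluded).
plans: 5 nullable (plan_id, user_agent, trial_days, region, domain — PK (slug, expires_at, url) and explicit NOT NULL columns excluded).
events: 6 nullable (region, email, expires_at, kind, limit_value, url — PK (event_id) and explicit NOT NULL columns excluded).
features: 4 nullable (trial_days, feature_id, region, amount — PK (currency) and explicit NOT NULL columns excluded).
Total: 4 + 5 + 6 + 4 = 19.

19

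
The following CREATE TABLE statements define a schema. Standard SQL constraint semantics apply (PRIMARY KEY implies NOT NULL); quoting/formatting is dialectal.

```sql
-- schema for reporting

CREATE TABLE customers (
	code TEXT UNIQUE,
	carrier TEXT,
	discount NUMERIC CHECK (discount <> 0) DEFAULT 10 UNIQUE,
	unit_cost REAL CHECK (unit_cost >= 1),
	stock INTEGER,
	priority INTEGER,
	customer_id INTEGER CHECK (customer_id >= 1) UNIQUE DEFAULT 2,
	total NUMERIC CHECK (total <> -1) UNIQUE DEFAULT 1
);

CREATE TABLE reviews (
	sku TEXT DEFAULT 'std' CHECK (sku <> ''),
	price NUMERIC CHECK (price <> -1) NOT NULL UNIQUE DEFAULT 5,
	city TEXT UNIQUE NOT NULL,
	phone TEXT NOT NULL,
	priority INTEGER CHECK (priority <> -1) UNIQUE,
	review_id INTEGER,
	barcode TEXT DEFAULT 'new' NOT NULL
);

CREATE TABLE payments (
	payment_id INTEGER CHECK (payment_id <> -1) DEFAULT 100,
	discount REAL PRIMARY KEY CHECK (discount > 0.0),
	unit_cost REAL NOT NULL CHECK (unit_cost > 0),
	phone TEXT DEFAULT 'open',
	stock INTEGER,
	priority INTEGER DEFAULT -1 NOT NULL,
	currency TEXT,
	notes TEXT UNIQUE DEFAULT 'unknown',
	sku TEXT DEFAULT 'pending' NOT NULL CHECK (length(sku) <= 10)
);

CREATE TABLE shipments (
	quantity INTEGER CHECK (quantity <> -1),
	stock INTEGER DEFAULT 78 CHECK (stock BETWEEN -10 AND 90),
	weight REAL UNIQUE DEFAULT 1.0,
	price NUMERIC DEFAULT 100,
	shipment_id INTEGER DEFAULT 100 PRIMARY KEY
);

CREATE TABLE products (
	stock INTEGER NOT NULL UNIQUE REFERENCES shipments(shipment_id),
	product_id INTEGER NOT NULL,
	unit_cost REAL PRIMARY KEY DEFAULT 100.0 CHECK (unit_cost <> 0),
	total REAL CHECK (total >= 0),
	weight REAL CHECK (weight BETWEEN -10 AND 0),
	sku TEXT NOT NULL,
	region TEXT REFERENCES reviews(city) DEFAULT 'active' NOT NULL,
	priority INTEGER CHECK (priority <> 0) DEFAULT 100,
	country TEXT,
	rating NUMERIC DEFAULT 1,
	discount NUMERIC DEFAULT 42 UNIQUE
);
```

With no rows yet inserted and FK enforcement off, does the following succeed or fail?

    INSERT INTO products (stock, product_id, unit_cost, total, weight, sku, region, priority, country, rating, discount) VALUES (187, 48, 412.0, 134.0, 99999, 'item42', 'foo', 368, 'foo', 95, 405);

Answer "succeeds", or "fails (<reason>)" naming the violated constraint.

fails (CHECK on weight)

The value 99999 for weight violates CHECK (weight BETWEEN -10 AND 0).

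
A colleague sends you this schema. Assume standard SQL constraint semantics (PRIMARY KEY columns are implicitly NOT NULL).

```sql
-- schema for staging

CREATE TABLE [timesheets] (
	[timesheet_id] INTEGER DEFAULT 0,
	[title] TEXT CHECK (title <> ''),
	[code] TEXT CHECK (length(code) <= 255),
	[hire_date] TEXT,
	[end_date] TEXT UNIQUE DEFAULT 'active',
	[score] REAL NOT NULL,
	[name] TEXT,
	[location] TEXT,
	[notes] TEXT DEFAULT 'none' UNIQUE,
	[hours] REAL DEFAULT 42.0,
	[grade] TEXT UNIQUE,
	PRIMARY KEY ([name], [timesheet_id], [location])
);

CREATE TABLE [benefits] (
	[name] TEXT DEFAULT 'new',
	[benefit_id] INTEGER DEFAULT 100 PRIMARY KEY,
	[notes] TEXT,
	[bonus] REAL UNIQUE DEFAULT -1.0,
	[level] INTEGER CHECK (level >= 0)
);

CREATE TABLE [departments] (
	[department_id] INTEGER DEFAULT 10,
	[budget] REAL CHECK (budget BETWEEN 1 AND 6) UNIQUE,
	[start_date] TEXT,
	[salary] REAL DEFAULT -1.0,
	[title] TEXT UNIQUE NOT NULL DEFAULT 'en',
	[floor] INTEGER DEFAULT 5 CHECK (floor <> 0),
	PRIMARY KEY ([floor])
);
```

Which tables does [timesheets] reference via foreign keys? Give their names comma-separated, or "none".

No column in timesheets has a REFERENCES clause.

none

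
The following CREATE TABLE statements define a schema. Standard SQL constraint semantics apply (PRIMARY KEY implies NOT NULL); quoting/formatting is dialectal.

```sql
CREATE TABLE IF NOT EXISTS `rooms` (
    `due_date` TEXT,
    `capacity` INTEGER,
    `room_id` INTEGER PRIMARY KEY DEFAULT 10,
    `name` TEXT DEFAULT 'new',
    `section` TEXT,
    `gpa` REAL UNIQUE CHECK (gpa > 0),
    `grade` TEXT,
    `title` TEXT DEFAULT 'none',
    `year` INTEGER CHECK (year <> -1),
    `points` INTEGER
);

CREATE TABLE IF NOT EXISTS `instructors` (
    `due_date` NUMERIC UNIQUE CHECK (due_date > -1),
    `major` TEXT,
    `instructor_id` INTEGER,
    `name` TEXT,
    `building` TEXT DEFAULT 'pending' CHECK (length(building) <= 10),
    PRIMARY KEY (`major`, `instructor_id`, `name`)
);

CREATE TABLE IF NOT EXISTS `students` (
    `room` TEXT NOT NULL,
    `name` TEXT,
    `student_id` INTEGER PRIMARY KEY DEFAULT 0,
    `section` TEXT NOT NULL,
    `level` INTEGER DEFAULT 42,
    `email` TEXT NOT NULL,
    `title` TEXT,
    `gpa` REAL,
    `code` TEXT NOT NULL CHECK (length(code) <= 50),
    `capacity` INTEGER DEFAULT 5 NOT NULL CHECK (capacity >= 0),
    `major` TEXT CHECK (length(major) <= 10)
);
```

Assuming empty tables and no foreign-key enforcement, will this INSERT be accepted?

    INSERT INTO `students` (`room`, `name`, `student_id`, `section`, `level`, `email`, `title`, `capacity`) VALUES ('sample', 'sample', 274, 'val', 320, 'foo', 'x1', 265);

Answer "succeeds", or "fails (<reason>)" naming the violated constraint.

fails (NOT NULL on code)

code is omitted from the column list and has no DEFAULT, so it would receive NULL.
But code is declared NOT NULL.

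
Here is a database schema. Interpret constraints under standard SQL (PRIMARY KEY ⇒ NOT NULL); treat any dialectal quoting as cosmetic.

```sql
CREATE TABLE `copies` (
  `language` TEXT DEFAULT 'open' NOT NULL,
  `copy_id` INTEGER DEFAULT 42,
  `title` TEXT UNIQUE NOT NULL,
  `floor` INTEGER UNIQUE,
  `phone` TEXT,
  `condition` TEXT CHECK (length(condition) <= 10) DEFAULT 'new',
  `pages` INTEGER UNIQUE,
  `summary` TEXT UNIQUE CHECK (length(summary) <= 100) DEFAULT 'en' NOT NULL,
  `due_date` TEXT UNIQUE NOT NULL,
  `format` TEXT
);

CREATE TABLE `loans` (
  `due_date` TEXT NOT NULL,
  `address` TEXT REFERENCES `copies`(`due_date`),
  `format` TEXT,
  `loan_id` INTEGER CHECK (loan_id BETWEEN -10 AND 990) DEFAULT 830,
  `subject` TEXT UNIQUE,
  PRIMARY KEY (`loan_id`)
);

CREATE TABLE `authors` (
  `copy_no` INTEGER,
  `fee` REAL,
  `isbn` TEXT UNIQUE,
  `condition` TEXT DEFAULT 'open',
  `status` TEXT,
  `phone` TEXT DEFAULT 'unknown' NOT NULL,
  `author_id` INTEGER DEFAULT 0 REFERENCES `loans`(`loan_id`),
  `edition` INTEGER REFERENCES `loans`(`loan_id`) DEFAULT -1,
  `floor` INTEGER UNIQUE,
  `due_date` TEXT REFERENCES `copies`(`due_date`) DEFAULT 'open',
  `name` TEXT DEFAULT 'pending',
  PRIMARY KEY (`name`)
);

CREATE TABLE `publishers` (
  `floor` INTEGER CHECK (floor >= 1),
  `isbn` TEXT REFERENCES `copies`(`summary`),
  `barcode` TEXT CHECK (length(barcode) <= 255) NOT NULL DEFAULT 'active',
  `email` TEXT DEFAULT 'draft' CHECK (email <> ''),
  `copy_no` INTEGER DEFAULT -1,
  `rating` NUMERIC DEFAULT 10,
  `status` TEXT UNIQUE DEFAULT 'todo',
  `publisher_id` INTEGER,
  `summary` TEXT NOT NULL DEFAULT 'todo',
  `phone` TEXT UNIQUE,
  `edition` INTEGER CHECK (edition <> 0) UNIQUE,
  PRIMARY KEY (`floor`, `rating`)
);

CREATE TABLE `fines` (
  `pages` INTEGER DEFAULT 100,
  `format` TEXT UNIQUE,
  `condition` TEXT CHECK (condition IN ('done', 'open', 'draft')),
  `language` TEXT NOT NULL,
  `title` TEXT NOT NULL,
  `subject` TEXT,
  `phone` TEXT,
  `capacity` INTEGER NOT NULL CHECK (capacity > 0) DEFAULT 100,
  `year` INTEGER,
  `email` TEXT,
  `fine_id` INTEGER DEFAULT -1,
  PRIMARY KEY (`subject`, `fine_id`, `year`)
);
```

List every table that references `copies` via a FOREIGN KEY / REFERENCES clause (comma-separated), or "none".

loans, authors, publishers

- loans.address references copies(due_date).
- authors.due_date references copies(due_date).
- publishers.isbn references copies(summary).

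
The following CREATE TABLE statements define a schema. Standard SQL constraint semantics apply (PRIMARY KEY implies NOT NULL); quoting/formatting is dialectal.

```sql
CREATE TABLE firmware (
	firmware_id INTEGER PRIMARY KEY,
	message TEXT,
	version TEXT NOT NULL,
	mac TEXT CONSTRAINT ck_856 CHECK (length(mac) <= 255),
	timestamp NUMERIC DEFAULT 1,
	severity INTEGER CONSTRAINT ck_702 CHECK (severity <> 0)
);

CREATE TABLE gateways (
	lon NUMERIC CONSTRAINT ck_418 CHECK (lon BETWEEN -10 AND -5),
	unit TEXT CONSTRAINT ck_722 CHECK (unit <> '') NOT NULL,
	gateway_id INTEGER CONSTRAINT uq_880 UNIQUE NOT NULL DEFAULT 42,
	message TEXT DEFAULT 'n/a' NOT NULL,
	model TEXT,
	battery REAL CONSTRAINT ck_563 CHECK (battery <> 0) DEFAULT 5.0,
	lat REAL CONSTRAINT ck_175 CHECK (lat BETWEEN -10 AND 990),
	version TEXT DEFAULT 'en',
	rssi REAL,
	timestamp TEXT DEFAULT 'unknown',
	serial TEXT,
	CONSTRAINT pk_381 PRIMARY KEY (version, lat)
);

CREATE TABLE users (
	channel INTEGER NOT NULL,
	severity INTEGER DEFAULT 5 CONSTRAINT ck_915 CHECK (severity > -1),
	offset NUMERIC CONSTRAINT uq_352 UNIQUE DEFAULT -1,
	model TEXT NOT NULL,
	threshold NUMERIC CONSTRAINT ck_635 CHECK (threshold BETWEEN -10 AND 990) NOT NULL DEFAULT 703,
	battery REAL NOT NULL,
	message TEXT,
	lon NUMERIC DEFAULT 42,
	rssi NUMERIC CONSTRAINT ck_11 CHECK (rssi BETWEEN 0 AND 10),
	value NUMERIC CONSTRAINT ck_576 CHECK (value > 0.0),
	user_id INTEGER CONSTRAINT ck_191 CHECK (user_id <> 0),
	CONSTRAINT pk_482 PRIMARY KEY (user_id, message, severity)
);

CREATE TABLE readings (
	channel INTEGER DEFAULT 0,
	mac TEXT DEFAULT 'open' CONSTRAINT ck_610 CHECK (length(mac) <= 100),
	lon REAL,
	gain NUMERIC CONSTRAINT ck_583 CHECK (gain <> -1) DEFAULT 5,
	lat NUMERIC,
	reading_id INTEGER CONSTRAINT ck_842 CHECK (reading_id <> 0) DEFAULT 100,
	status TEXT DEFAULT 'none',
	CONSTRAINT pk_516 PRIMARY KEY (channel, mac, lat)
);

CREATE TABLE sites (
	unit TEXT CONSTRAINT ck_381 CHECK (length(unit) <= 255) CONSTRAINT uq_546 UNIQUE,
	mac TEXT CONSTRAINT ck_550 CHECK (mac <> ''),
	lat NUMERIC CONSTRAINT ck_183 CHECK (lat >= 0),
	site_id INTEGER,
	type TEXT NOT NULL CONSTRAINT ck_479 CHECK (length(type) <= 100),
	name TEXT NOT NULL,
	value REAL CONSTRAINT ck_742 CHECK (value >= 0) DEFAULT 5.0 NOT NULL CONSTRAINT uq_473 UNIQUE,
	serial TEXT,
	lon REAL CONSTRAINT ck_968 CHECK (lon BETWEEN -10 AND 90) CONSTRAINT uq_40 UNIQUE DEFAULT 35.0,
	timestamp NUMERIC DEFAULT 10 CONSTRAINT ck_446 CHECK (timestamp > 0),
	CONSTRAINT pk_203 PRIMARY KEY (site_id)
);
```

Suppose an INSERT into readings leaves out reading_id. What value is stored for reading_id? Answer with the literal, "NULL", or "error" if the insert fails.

reading_id has an explicit DEFAULT 100.
When the column is omitted from an INSERT, that default is used.

100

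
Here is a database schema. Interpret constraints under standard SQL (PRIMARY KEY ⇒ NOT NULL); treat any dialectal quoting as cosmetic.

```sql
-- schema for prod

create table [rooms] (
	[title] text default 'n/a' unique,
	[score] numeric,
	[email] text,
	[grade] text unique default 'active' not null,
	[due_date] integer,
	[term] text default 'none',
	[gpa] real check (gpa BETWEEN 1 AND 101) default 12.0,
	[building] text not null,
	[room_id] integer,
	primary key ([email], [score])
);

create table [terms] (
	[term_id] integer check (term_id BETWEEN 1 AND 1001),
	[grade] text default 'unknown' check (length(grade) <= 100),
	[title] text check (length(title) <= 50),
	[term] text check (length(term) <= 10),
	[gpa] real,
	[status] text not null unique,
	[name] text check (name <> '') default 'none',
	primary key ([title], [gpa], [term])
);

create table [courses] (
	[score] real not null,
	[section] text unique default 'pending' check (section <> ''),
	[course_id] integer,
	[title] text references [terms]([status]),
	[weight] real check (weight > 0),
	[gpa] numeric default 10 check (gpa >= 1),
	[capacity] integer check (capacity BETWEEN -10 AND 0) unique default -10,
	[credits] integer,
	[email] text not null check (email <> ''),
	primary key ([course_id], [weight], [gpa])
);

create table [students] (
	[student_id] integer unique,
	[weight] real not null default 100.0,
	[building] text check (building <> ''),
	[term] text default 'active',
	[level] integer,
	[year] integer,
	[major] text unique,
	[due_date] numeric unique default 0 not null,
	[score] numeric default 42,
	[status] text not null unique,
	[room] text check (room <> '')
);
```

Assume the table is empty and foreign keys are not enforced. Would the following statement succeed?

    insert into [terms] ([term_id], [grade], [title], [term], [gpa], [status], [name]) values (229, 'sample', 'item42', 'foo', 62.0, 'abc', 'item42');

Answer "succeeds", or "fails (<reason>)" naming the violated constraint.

succeeds

NOT NULL columns: gpa is supplied; status is supplied; term is supplied; title is supplied.
CHECK constraints: 229 satisfies (term_id BETWEEN 1 AND 1001); 'sample' satisfies (length(grade) <= 100); 'item42' satisfies (length(title) <= 50); 'foo' satisfies (length(term) <= 10); 'item42' satisfies (name <> '').
No constraint is violated.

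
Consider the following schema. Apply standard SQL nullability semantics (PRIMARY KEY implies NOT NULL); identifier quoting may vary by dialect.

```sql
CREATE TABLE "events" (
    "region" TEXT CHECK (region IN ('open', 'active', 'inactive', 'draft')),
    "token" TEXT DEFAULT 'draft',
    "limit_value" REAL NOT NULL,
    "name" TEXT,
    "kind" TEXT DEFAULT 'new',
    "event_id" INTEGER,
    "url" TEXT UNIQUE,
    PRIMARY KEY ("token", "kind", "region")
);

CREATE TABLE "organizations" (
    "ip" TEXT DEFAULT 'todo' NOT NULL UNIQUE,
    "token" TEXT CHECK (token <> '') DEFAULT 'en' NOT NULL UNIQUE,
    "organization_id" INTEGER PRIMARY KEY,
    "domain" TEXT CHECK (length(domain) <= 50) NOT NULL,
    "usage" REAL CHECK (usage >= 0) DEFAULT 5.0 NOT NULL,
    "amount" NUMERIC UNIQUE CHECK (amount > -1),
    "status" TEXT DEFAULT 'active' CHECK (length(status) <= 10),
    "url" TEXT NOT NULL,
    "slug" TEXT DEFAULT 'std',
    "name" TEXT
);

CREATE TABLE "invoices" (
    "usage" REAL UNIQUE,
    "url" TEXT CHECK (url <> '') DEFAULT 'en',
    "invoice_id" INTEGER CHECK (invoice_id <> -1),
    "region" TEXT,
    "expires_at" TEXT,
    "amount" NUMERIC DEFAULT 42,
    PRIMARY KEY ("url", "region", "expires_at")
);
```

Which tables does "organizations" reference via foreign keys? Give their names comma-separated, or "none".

none

No column in organizations has a REFERENCES clause.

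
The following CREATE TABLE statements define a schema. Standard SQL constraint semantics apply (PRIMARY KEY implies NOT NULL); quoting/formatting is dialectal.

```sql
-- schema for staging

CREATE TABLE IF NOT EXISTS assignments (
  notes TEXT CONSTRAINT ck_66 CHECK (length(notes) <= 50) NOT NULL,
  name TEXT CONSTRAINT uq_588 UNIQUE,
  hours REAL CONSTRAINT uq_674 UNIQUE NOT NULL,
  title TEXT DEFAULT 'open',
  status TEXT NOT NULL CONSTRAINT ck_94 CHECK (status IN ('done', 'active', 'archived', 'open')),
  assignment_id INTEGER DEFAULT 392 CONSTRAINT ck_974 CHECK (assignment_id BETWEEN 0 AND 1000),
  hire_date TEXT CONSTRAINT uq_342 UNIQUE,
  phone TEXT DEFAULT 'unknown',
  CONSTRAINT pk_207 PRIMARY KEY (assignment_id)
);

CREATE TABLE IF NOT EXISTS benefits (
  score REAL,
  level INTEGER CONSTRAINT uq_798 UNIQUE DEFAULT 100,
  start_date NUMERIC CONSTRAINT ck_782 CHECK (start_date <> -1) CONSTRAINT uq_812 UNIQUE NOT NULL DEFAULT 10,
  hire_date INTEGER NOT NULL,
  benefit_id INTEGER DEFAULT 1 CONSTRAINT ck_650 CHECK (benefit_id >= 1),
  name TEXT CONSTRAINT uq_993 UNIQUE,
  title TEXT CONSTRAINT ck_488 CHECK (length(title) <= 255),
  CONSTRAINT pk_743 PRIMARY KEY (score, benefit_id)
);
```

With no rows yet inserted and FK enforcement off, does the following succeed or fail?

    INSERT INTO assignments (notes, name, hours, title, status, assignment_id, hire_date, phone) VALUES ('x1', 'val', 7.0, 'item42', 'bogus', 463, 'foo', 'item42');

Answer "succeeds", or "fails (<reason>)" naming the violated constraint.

The value 'bogus' for status violates CHECK (status IN ('done', 'active', 'archived', 'open')).

fails (CHECK on status)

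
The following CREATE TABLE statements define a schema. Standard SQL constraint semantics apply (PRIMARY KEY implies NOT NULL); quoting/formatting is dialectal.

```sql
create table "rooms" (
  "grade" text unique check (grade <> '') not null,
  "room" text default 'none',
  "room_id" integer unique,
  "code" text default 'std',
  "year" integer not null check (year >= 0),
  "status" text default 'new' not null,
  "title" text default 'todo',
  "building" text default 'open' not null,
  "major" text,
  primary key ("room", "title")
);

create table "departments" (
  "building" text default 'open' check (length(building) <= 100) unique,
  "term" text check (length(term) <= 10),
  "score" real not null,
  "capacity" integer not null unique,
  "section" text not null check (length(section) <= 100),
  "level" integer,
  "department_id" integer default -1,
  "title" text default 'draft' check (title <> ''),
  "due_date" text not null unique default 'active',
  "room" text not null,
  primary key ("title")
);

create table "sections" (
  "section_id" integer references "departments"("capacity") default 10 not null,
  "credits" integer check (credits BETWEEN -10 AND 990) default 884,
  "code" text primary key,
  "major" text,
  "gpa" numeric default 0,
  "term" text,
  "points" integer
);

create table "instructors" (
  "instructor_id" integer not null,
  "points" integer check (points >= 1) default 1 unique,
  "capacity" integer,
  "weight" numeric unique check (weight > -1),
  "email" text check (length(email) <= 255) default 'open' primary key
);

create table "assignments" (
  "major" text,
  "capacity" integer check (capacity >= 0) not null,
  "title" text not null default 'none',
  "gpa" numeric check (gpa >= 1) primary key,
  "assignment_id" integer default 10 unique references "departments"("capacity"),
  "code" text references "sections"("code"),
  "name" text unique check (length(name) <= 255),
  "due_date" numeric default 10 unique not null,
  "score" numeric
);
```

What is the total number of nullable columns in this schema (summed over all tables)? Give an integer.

rooms: 3 nullable (room_id, code, major — PK (room, title) and explicit NOT NULL columns excluded).
departments: 4 nullable (building, term, level, department_id — PK (title) and explicit NOT NULL columns excluded).
sections: 5 nullable (credits, major, gpa, term, points — PK (code) and explicit NOT NULL columns excluded).
instructors: 3 nullable (points, capacity, weight — PK (email) and explicit NOT NULL columns excluded).
assignments: 5 nullable (major, assignment_id, code, name, score — PK (gpa) and explicit NOT NULL columns excluded).
Total: 3 + 4 + 5 + 3 + 5 = 20.

20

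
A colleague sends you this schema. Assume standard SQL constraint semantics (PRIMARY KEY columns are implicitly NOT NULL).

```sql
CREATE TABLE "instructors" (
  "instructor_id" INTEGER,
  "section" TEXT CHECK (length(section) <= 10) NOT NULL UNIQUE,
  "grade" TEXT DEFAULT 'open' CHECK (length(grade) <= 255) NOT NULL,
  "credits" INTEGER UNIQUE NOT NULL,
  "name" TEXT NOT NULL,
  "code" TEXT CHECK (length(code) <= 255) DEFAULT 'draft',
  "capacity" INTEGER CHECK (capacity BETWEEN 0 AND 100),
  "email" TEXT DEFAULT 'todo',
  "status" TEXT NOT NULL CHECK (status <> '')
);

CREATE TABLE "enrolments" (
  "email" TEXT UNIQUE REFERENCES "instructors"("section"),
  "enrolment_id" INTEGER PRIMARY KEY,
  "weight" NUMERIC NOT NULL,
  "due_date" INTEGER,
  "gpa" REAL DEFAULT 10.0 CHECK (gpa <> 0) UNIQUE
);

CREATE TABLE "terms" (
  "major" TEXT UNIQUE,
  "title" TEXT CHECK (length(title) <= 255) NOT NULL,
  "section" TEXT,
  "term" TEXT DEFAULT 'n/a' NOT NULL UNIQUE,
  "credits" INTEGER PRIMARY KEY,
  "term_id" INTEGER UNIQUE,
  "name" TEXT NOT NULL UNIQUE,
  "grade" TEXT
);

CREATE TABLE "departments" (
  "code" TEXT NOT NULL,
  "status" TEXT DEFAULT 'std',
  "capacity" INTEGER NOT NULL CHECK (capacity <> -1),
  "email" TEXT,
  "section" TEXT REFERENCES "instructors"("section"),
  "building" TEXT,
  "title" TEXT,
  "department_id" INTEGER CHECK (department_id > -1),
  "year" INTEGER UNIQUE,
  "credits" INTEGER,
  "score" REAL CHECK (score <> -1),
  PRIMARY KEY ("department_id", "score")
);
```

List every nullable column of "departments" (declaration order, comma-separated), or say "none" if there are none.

- code: declared NOT NULL → not nullable.
- status: DEFAULT only fills an omitted column; an explicit NULL is still allowed → nullable.
- capacity: declared NOT NULL → not nullable.
- email: no NOT NULL constraint applies → nullable.
- section: a foreign key column may be NULL unless separately constrained → nullable.
- building: no NOT NULL constraint applies → nullable.
- title: no NOT NULL constraint applies → nullable.
- department_id: part of the PRIMARY KEY, which implies NOT NULL → not nullable.
- year: UNIQUE does not imply NOT NULL → nullable.
- credits: no NOT NULL constraint applies → nullable.
- score: part of the PRIMARY KEY, which implies NOT NULL → not nullable.

status, email, section, building, title, year, credits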